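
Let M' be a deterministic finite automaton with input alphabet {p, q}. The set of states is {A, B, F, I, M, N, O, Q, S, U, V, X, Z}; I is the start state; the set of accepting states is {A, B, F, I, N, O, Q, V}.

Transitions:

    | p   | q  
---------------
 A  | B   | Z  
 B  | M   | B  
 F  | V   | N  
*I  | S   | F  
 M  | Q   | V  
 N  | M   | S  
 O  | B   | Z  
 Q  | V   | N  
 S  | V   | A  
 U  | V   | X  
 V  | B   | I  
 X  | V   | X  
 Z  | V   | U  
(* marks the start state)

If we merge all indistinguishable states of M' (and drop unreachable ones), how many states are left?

9

States {O} cannot be reached from the start state, so discard them.
P0 = {A,B,F,I,N,Q,V} | {M,S,U,X,Z}.
Split {A,B,F,I,N,Q,V} by δ(·,p) → {A,F,Q,V} and {B,I,N}.
Refine {A,F,Q,V} on symbol p: members go to different blocks, giving {F,Q} and {A,V}.
Split {M,S,U,X,Z} by δ(·,p) → {S,U,X,Z} and {M}.
Split {S,U,X,Z} by δ(·,q) → {U,X,Z} and {S}.
On input p, block {B,I,N} splits into {B,N} and {I}.
Split {B,N} by δ(·,q) → {N} and {B}.
Split {A,V} by δ(·,q) → {V} and {A}.
No further refinement is possible. Final partition (9 blocks): {F,Q} | {U,X,Z} | {N} | {V} | {M} | {S} | {I} | {B} | {A}.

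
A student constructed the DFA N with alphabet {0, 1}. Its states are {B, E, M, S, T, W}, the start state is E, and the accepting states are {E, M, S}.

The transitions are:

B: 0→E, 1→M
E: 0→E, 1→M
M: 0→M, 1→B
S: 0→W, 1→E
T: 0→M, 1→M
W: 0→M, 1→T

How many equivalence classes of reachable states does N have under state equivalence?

States {S,T,W} cannot be reached from the start state, so discard them.
P0 = {E,M} | {B}.
On input 1, block {E,M} splits into {M} and {E}.
The partition is now stable with 3 blocks: {M} | {B} | {E}.

3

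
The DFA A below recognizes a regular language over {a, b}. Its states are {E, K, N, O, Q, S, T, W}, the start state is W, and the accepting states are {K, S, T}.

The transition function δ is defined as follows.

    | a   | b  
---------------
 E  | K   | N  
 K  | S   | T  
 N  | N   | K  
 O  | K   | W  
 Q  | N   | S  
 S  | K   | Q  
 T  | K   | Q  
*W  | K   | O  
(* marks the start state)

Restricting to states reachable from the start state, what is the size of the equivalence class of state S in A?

Reachable states from the start: {K,N,O,Q,S,T,W}. Unreachable: {E} — drop them.
P0 = {K,S,T} | {N,O,Q,W}.
Split {K,S,T} by δ(·,b) → {S,T} and {K}.
Refine {N,O,Q,W} on symbol a: members go to different blocks, giving {N,Q} and {O,W}.
On input b, block {N,Q} splits into {N} and {Q}.
Stable partition: {S,T} | {N} | {K} | {O,W} | {Q} — 5 equivalence classes.
State S belongs to the block {S,T}, which has 2 states.

2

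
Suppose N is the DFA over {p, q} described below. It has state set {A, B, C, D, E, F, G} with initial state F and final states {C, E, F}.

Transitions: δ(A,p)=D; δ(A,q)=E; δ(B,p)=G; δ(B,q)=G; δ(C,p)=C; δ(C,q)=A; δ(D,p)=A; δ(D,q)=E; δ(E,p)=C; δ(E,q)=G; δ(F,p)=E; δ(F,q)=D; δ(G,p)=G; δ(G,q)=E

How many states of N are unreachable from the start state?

No path from F leads to B; the other 6 states are all reachable.

1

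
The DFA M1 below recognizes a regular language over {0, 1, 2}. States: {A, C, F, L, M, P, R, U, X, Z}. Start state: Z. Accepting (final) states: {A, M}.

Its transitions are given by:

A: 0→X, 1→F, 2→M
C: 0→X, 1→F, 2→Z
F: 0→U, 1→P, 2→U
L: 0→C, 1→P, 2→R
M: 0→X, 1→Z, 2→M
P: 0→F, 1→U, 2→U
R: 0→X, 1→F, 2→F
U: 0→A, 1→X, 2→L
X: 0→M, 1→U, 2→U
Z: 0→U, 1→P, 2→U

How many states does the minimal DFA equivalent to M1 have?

Every state is reachable, so we keep all 10.
P0 = {A,M} | {C,F,L,P,R,U,X,Z}.
On input 0, block {C,F,L,P,R,U,X,Z} splits into {C,F,L,P,R,Z} and {U,X}.
On input 0, block {C,F,L,P,R,Z} splits into {C,F,R,Z} and {L,P}.
Refine {C,F,R,Z} on symbol 1: members go to different blocks, giving {F,Z} and {C,R}.
Refine {U,X} on symbol 2: members go to different blocks, giving {X} and {U}.
On input 0, block {L,P} splits into {L} and {P}.
Stable partition: {A,M} | {F,Z} | {X} | {L} | {C,R} | {U} | {P} — 7 equivalence classes.

7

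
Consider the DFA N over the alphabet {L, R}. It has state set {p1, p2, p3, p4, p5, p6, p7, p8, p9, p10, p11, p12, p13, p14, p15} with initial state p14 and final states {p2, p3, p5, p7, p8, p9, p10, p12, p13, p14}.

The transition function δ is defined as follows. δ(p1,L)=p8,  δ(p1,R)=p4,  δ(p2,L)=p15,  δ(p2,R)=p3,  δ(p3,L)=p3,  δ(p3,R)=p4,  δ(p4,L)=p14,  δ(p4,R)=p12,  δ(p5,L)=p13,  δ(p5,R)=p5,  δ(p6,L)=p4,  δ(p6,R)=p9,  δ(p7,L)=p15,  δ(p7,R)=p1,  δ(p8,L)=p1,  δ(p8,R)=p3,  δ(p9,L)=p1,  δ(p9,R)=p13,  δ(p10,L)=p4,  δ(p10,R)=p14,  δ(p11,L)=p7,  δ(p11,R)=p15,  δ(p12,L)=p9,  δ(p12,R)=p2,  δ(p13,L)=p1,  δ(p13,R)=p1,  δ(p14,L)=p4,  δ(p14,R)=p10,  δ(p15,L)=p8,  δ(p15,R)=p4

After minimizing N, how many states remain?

8

First remove the unreachable states {p5,p6,p7,p11}; 11 states remain.
P0 = {p2,p3,p8,p9,p10,p12,p13,p14} | {p1,p4,p15}.
Refine {p2,p3,p8,p9,p10,p12,p13,p14} on symbol L: members go to different blocks, giving {p2,p8,p9,p10,p13,p14} and {p3,p12}.
Split {p2,p8,p9,p10,p13,p14} by δ(·,R) → {p9,p10,p14} and {p2,p8} and {p13}.
On input R, block {p9,p10,p14} splits into {p10,p14} and {p9}.
Refine {p1,p4,p15} on symbol L: members go to different blocks, giving {p1,p15} and {p4}.
Refine {p3,p12} on symbol L: members go to different blocks, giving {p3} and {p12}.
Stable partition: {p10,p14} | {p1,p15} | {p3} | {p2,p8} | {p13} | {p9} | {p4} | {p12} — 8 equivalence classes.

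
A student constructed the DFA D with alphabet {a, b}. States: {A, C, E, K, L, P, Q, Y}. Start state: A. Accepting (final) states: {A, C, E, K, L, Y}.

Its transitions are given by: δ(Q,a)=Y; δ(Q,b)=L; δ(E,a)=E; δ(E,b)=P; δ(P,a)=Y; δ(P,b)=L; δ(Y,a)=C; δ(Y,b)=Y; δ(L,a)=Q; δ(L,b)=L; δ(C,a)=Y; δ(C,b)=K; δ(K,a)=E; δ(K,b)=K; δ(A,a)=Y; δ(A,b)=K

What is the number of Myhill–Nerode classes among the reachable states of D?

6

Every state is reachable, so we keep all 8.
Initial partition by acceptance: {A,C,E,K,L,Y} | {P,Q}.
Refine {A,C,E,K,L,Y} on symbol a: members go to different blocks, giving {A,C,E,K,Y} and {L}.
Split {A,C,E,K,Y} by δ(·,b) → {A,C,K,Y} and {E}.
Split {A,C,K,Y} by δ(·,a) → {A,C,Y} and {K}.
On input b, block {A,C,Y} splits into {A,C} and {Y}.
The partition is now stable with 6 blocks: {A,C} | {P,Q} | {L} | {E} | {K} | {Y}.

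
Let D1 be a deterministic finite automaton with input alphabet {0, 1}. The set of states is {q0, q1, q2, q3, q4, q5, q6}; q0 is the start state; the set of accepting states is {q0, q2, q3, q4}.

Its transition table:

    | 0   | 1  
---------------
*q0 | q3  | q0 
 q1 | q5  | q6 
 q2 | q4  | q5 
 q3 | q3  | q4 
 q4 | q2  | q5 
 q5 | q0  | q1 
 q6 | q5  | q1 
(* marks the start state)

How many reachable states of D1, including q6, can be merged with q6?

2

Every state is reachable, so we keep all 7.
Initial partition by acceptance: {q0,q2,q3,q4} | {q1,q5,q6}.
Split {q0,q2,q3,q4} by δ(·,1) → {q0,q3} and {q2,q4}.
Refine {q0,q3} on symbol 1: members go to different blocks, giving {q0} and {q3}.
Refine {q1,q5,q6} on symbol 0: members go to different blocks, giving {q1,q6} and {q5}.
No further refinement is possible. Final partition (5 blocks): {q0} | {q1,q6} | {q2,q4} | {q3} | {q5}.
The equivalence class containing q6 is {q1,q6}, of size 2.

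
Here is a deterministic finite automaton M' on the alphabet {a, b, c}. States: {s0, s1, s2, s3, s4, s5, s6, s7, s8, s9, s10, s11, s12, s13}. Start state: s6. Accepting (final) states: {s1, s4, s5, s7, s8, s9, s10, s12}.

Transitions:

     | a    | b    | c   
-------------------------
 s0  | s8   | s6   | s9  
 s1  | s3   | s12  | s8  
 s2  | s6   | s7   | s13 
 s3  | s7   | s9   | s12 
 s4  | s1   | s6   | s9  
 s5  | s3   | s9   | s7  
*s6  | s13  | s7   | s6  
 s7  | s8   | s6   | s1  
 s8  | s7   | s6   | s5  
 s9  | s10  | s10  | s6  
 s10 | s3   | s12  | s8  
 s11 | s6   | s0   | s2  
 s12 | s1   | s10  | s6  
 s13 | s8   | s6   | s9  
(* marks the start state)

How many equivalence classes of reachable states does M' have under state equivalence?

States {s0,s2,s4,s11} cannot be reached from the start state, so discard them.
Start with accepting vs non-accepting: {s1,s5,s7,s8,s9,s10,s12} | {s3,s6,s13}.
On input a, block {s1,s5,s7,s8,s9,s10,s12} splits into {s7,s8,s9,s12} and {s1,s5,s10}.
Refine {s7,s8,s9,s12} on symbol a: members go to different blocks, giving {s7,s8} and {s9,s12}.
Refine {s3,s6,s13} on symbol a: members go to different blocks, giving {s3,s13} and {s6}.
Split {s3,s13} by δ(·,b) → {s3} and {s13}.
The partition is now stable with 6 blocks: {s7,s8} | {s3} | {s1,s5,s10} | {s9,s12} | {s6} | {s13}.

6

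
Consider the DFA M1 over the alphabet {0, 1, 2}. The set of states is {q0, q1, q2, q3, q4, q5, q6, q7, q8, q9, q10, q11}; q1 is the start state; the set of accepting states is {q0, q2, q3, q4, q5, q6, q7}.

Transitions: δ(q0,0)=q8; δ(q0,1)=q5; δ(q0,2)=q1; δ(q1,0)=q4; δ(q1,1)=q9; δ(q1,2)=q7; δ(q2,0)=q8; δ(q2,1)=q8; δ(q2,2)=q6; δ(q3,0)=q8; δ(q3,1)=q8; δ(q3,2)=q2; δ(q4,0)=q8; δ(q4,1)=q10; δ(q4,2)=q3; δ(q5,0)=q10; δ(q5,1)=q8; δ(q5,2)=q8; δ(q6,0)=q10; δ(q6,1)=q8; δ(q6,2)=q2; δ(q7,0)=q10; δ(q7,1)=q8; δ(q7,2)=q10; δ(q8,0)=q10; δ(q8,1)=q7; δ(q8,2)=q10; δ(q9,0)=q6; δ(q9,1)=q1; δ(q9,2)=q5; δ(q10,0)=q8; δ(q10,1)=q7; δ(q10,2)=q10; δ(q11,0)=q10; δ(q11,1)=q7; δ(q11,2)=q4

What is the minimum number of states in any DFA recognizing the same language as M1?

First remove the unreachable states {q0,q11}; 10 states remain.
Start with accepting vs non-accepting: {q2,q3,q4,q5,q6,q7} | {q1,q8,q9,q10}.
Refine {q2,q3,q4,q5,q6,q7} on symbol 2: members go to different blocks, giving {q2,q3,q4,q6} and {q5,q7}.
On input 0, block {q1,q8,q9,q10} splits into {q1,q9} and {q8,q10}.
The partition is now stable with 4 blocks: {q2,q3,q4,q6} | {q1,q9} | {q5,q7} | {q8,q10}.

4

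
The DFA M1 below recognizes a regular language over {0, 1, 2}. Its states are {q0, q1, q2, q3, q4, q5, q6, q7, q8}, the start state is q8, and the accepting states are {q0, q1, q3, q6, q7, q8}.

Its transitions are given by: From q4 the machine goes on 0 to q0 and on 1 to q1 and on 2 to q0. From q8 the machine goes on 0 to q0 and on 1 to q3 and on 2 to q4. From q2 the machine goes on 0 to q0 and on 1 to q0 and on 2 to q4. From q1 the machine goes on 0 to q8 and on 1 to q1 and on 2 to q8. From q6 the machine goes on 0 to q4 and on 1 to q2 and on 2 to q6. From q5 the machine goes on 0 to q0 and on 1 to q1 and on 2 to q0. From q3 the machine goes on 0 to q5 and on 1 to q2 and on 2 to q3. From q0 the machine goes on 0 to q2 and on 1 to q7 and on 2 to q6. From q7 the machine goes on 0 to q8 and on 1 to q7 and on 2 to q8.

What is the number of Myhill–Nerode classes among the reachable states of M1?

All states are reachable from the start state.
Initial partition by acceptance: {q0,q1,q3,q6,q7,q8} | {q2,q4,q5}.
Split {q0,q1,q3,q6,q7,q8} by δ(·,0) → {q0,q3,q6} and {q1,q7,q8}.
Split {q0,q3,q6} by δ(·,1) → {q3,q6} and {q0}.
Refine {q2,q4,q5} on symbol 1: members go to different blocks, giving {q4,q5} and {q2}.
Refine {q1,q7,q8} on symbol 0: members go to different blocks, giving {q1,q7} and {q8}.
No further refinement is possible. Final partition (6 blocks): {q3,q6} | {q4,q5} | {q1,q7} | {q0} | {q2} | {q8}.

6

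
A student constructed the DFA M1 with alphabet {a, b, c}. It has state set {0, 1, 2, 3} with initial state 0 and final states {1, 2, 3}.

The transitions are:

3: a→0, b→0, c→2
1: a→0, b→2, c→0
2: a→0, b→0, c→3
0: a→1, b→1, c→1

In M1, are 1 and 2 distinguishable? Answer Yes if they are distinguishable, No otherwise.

Every state is reachable, so we keep all 4.
Initial partition by acceptance: {1,2,3} | {0}.
Refine {1,2,3} on symbol b: members go to different blocks, giving {2,3} and {1}.
No further refinement is possible. Final partition (3 blocks): {2,3} | {0} | {1}.
1 and 2 end up in different blocks, so they are distinguishable. For instance, the string 'b' is accepted from only 1.

Yes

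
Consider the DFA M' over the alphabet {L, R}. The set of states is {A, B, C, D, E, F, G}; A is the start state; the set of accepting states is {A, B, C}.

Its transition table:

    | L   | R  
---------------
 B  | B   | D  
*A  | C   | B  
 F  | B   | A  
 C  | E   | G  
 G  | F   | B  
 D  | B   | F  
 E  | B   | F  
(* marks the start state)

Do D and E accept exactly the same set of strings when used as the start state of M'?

All states are reachable from the start state.
P0 = {A,B,C} | {D,E,F,G}.
Split {A,B,C} by δ(·,L) → {A,B} and {C}.
On input L, block {A,B} splits into {A} and {B}.
On input L, block {D,E,F,G} splits into {D,E,F} and {G}.
Split {D,E,F} by δ(·,R) → {D,E} and {F}.
Stable partition: {A} | {D,E} | {C} | {B} | {G} | {F} — 6 equivalence classes.
D and E lie in the same block of the stable partition, so they are equivalent — no string distinguishes them.

Yes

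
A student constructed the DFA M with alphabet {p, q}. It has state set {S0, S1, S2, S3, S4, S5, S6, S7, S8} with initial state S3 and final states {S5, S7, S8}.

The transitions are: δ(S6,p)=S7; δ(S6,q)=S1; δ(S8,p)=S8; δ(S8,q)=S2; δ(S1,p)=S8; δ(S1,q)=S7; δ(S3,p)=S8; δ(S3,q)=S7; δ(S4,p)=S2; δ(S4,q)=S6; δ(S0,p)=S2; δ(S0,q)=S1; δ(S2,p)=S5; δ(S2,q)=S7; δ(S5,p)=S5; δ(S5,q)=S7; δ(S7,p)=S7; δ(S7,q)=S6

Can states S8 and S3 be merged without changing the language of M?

No

First remove the unreachable states {S0,S4}; 7 states remain.
P0 = {S5,S7,S8} | {S1,S2,S3,S6}.
Refine {S5,S7,S8} on symbol q: members go to different blocks, giving {S7,S8} and {S5}.
Refine {S1,S2,S3,S6} on symbol p: members go to different blocks, giving {S1,S3,S6} and {S2}.
Refine {S7,S8} on symbol q: members go to different blocks, giving {S7} and {S8}.
Refine {S1,S3,S6} on symbol p: members go to different blocks, giving {S1,S3} and {S6}.
The partition is now stable with 6 blocks: {S7} | {S1,S3} | {S5} | {S2} | {S8} | {S6}.
S8 and S3 end up in different blocks, so they are distinguishable. For instance, the string 'ε' is accepted from only S8.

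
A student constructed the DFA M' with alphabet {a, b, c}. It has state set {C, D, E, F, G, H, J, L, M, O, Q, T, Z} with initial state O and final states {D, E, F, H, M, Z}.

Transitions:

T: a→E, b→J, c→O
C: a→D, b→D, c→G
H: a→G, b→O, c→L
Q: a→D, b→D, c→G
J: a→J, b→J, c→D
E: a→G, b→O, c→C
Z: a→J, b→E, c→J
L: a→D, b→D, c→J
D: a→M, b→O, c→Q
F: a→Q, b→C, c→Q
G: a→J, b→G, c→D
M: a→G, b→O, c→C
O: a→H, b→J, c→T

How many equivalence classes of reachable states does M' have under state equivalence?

5

Reachable states from the start: {C,D,E,G,H,J,L,M,O,Q,T}. Unreachable: {F,Z} — drop them.
Initial partition by acceptance: {D,E,H,M} | {C,G,J,L,O,Q,T}.
Refine {D,E,H,M} on symbol a: members go to different blocks, giving {E,H,M} and {D}.
Split {C,G,J,L,O,Q,T} by δ(·,a) → {C,L,Q} and {G,J} and {O,T}.
The partition is now stable with 5 blocks: {E,H,M} | {C,L,Q} | {D} | {G,J} | {O,T}.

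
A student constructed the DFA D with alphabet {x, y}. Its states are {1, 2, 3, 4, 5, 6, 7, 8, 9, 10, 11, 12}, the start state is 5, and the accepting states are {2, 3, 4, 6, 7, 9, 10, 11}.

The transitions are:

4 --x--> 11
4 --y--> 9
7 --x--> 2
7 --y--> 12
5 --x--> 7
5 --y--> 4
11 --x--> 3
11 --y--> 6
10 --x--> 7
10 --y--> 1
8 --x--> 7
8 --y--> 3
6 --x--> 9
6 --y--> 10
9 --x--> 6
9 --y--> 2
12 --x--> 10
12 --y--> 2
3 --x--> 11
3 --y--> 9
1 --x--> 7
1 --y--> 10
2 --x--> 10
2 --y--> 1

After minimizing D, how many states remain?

First remove the unreachable states {8}; 11 states remain.
P0 = {2,3,4,6,7,9,10,11} | {1,5,12}.
Split {2,3,4,6,7,9,10,11} by δ(·,y) → {3,4,6,9,11} and {2,7,10}.
Refine {3,4,6,9,11} on symbol y: members go to different blocks, giving {3,4,11} and {6,9}.
On input y, block {1,5,12} splits into {1,12} and {5}.
The partition is now stable with 5 blocks: {3,4,11} | {1,12} | {2,7,10} | {6,9} | {5}.

5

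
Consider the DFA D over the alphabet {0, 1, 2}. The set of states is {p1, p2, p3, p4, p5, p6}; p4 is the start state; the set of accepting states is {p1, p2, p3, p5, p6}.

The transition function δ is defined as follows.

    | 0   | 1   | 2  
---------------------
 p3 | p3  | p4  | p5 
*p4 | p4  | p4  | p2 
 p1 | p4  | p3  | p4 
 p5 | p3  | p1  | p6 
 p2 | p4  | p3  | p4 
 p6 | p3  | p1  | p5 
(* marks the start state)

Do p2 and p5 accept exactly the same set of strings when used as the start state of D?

P0 = {p1,p2,p3,p5,p6} | {p4}.
Refine {p1,p2,p3,p5,p6} on symbol 0: members go to different blocks, giving {p3,p5,p6} and {p1,p2}.
On input 1, block {p3,p5,p6} splits into {p5,p6} and {p3}.
Stable partition: {p5,p6} | {p4} | {p1,p2} | {p3} — 4 equivalence classes.
p2 and p5 end up in different blocks, so they are distinguishable. For instance, the string '0' is accepted from only p5.

No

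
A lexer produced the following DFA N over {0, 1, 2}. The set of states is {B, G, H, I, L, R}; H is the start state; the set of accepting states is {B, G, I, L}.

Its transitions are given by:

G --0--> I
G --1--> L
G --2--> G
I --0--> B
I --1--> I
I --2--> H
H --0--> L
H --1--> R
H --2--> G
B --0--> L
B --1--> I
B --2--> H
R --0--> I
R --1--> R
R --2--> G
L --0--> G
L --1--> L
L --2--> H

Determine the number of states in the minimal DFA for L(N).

6

Every state is reachable, so we keep all 6.
P0 = {B,G,I,L} | {H,R}.
Split {B,G,I,L} by δ(·,2) → {B,I,L} and {G}.
On input 0, block {B,I,L} splits into {B,I} and {L}.
Split {B,I} by δ(·,0) → {B} and {I}.
On input 0, block {H,R} splits into {R} and {H}.
The partition is now stable with 6 blocks: {B} | {R} | {G} | {L} | {I} | {H}.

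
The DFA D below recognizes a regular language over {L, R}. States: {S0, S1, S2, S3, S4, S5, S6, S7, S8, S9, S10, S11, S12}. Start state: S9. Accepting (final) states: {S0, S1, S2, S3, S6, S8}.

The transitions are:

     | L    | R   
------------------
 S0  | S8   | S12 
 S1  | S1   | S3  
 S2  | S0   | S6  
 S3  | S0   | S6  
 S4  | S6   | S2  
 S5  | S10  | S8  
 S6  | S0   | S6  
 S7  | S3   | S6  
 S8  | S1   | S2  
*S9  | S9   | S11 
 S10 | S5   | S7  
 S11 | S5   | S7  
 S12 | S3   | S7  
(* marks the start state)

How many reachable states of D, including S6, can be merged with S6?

3

States {S4} cannot be reached from the start state, so discard them.
Start with accepting vs non-accepting: {S0,S1,S2,S3,S6,S8} | {S5,S7,S9,S10,S11,S12}.
Split {S0,S1,S2,S3,S6,S8} by δ(·,R) → {S1,S2,S3,S6,S8} and {S0}.
Split {S1,S2,S3,S6,S8} by δ(·,L) → {S2,S3,S6} and {S1,S8}.
On input L, block {S5,S7,S9,S10,S11,S12} splits into {S5,S9,S10,S11} and {S7,S12}.
On input R, block {S5,S9,S10,S11} splits into {S10,S11} and {S5} and {S9}.
Refine {S7,S12} on symbol R: members go to different blocks, giving {S7} and {S12}.
The partition is now stable with 8 blocks: {S2,S3,S6} | {S10,S11} | {S0} | {S1,S8} | {S7} | {S5} | {S9} | {S12}.
The equivalence class containing S6 is {S2,S3,S6}, of size 3.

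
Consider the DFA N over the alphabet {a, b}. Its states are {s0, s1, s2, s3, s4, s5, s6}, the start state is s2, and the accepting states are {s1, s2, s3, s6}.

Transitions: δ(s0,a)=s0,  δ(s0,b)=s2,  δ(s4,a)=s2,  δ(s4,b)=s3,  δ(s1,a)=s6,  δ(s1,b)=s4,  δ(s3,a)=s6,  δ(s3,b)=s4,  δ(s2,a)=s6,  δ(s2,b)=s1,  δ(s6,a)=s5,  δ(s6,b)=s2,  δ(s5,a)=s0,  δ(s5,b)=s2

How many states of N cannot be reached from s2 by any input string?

0

A breadth-first search from the start state visits every state.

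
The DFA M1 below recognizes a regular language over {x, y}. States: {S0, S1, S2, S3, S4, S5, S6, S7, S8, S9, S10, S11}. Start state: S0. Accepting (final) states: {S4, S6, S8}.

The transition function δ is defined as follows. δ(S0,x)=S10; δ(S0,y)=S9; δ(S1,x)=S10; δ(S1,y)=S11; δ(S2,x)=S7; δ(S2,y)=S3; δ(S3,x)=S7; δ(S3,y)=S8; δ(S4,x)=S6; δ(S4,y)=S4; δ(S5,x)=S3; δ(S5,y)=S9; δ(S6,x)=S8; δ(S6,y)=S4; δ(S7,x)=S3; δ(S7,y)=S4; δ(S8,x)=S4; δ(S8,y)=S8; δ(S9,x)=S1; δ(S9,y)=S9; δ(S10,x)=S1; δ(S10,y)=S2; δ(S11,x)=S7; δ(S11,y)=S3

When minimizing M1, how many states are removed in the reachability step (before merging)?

1

No path from S0 leads to S5; the other 11 states are all reachable.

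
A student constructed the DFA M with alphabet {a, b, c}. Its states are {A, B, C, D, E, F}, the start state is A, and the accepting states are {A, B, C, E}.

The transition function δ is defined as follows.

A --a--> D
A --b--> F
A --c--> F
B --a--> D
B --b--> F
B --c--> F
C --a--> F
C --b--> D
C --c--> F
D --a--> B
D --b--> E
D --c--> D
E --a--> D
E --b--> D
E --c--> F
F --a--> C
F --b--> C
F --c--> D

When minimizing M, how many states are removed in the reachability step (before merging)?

0

A breadth-first search from the start state visits every state.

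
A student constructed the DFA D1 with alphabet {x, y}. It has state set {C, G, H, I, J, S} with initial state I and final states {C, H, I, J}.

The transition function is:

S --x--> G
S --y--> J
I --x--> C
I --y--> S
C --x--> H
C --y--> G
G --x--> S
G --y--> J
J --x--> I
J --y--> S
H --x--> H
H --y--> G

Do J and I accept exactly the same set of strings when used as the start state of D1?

Every state is reachable, so we keep all 6.
P0 = {C,H,I,J} | {G,S}.
No further refinement is possible. Final partition (2 blocks): {C,H,I,J} | {G,S}.
J and I lie in the same block of the stable partition, so they are equivalent — no string distinguishes them.

Yes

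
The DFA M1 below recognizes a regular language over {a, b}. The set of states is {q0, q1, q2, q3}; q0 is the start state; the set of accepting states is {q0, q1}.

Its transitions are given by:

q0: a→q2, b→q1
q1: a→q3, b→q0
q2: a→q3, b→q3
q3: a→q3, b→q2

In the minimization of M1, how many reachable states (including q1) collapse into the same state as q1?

2

Every state is reachable, so we keep all 4.
Start with accepting vs non-accepting: {q0,q1} | {q2,q3}.
Stable partition: {q0,q1} | {q2,q3} — 2 equivalence classes.
State q1 belongs to the block {q0,q1}, which has 2 states.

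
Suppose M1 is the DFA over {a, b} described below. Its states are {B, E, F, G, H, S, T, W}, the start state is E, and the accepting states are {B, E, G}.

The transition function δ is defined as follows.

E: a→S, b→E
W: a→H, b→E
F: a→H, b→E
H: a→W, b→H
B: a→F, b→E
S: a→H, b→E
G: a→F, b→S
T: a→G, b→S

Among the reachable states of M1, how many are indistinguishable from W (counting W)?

2

States {B,F,G,T} cannot be reached from the start state, so discard them.
Start with accepting vs non-accepting: {E} | {H,S,W}.
Split {H,S,W} by δ(·,b) → {S,W} and {H}.
Stable partition: {E} | {S,W} | {H} — 3 equivalence classes.
State W belongs to the block {S,W}, which has 2 states.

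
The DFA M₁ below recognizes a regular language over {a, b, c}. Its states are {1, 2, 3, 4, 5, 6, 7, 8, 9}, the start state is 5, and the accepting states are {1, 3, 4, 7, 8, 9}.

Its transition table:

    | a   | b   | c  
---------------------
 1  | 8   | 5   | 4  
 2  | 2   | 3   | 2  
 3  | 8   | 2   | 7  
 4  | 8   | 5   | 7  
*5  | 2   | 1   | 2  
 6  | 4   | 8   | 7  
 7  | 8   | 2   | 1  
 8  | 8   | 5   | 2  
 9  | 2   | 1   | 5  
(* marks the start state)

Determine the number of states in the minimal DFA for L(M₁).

First remove the unreachable states {6,9}; 7 states remain.
Start with accepting vs non-accepting: {1,3,4,7,8} | {2,5}.
Split {1,3,4,7,8} by δ(·,c) → {1,3,4,7} and {8}.
The partition is now stable with 3 blocks: {1,3,4,7} | {2,5} | {8}.

3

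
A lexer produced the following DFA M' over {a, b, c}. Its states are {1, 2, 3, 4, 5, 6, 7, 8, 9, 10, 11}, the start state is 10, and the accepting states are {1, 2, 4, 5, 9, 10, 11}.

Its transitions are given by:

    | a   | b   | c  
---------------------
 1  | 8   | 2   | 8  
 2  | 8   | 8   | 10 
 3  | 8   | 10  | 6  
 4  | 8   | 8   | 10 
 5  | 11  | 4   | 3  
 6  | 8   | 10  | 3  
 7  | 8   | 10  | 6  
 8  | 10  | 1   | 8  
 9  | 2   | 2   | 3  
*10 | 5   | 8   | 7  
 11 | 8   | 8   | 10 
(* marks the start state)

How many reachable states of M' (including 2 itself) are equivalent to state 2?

3

First remove the unreachable states {9}; 10 states remain.
Initial partition by acceptance: {1,2,4,5,10,11} | {3,6,7,8}.
Split {1,2,4,5,10,11} by δ(·,a) → {1,2,4,11} and {5,10}.
On input b, block {1,2,4,11} splits into {2,4,11} and {1}.
On input a, block {3,6,7,8} splits into {3,6,7} and {8}.
On input a, block {5,10} splits into {5} and {10}.
Stable partition: {2,4,11} | {3,6,7} | {5} | {1} | {8} | {10} — 6 equivalence classes.
State 2 belongs to the block {2,4,11}, which has 3 states.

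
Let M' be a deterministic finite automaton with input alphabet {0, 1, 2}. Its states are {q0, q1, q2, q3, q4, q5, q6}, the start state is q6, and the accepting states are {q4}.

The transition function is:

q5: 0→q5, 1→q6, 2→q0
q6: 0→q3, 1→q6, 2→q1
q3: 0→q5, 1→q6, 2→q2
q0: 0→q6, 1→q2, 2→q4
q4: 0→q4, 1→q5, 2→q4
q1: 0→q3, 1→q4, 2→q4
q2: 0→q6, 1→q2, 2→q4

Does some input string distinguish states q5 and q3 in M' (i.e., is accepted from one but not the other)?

No

All states are reachable from the start state.
Initial partition by acceptance: {q4} | {q0,q1,q2,q3,q5,q6}.
On input 1, block {q0,q1,q2,q3,q5,q6} splits into {q0,q2,q3,q5,q6} and {q1}.
On input 2, block {q0,q2,q3,q5,q6} splits into {q0,q2} and {q3,q5} and {q6}.
No further refinement is possible. Final partition (5 blocks): {q4} | {q0,q2} | {q1} | {q3,q5} | {q6}.
q5 and q3 lie in the same block of the stable partition, so they are equivalent — no string distinguishes them.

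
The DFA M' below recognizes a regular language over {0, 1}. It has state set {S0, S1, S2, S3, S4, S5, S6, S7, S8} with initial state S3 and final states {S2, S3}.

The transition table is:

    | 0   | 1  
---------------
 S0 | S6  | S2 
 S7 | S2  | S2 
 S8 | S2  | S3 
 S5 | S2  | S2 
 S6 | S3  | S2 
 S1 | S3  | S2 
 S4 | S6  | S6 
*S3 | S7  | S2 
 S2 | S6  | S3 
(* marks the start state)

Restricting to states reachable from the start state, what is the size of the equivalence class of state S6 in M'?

2

Reachable states from the start: {S2,S3,S6,S7}. Unreachable: {S0,S1,S4,S5,S8} — drop them.
Initial partition by acceptance: {S2,S3} | {S6,S7}.
Stable partition: {S2,S3} | {S6,S7} — 2 equivalence classes.
The equivalence class containing S6 is {S6,S7}, of size 2.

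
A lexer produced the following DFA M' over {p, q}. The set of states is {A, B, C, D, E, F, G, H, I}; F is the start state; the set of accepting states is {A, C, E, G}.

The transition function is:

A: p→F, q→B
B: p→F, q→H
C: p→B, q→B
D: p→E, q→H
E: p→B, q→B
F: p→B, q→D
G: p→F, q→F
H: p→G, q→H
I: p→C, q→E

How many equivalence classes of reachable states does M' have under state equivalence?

3

Reachable states from the start: {B,D,E,F,G,H}. Unreachable: {A,C,I} — drop them.
P0 = {E,G} | {B,D,F,H}.
Refine {B,D,F,H} on symbol p: members go to different blocks, giving {B,F} and {D,H}.
Stable partition: {E,G} | {B,F} | {D,H} — 3 equivalence classes.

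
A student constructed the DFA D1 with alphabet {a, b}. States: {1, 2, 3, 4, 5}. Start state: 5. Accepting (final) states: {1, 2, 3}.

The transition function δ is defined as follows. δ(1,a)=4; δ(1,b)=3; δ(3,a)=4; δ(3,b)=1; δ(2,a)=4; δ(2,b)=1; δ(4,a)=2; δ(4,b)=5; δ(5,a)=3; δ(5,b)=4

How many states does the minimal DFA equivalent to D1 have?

All states are reachable from the start state.
Initial partition by acceptance: {1,2,3} | {4,5}.
The partition is now stable with 2 blocks: {1,2,3} | {4,5}.

2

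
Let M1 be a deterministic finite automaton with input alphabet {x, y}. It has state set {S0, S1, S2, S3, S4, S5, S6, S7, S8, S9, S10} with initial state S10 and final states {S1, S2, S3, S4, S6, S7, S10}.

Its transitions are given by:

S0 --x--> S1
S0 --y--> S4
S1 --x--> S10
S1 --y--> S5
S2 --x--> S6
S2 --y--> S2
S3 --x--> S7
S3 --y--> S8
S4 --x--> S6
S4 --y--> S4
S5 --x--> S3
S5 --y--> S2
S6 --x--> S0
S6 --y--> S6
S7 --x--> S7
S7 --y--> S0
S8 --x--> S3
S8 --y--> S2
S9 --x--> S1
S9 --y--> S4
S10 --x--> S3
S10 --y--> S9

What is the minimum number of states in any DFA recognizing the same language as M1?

4

All states are reachable from the start state.
P0 = {S1,S2,S3,S4,S6,S7,S10} | {S0,S5,S8,S9}.
Split {S1,S2,S3,S4,S6,S7,S10} by δ(·,x) → {S1,S2,S3,S4,S7,S10} and {S6}.
On input x, block {S1,S2,S3,S4,S7,S10} splits into {S1,S3,S7,S10} and {S2,S4}.
No further refinement is possible. Final partition (4 blocks): {S1,S3,S7,S10} | {S0,S5,S8,S9} | {S6} | {S2,S4}.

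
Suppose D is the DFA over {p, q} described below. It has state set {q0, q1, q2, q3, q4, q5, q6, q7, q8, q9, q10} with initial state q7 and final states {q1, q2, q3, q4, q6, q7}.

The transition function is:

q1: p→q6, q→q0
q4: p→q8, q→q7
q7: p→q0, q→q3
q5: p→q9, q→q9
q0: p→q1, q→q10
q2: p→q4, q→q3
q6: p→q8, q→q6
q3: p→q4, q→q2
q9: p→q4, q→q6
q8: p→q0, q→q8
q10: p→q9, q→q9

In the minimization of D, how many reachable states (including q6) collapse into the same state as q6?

1

First remove the unreachable states {q5}; 10 states remain.
P0 = {q1,q2,q3,q4,q6,q7} | {q0,q8,q9,q10}.
On input p, block {q1,q2,q3,q4,q6,q7} splits into {q1,q2,q3} and {q4,q6,q7}.
Refine {q1,q2,q3} on symbol q: members go to different blocks, giving {q2,q3} and {q1}.
Split {q0,q8,q9,q10} by δ(·,p) → {q8,q10} and {q0} and {q9}.
On input p, block {q8,q10} splits into {q8} and {q10}.
Refine {q4,q6,q7} on symbol p: members go to different blocks, giving {q4,q6} and {q7}.
On input q, block {q4,q6} splits into {q4} and {q6}.
The partition is now stable with 9 blocks: {q2,q3} | {q8} | {q4} | {q1} | {q0} | {q9} | {q10} | {q7} | {q6}.
The equivalence class containing q6 is {q6}, of size 1.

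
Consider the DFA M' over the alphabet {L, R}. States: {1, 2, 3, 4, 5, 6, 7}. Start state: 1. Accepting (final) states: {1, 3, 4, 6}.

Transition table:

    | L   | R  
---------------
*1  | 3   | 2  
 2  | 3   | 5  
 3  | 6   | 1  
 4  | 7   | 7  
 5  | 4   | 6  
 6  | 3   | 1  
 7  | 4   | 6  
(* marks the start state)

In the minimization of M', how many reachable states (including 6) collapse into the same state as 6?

2

Start with accepting vs non-accepting: {1,3,4,6} | {2,5,7}.
Split {1,3,4,6} by δ(·,L) → {1,3,6} and {4}.
On input R, block {1,3,6} splits into {3,6} and {1}.
Split {2,5,7} by δ(·,L) → {5,7} and {2}.
No further refinement is possible. Final partition (5 blocks): {3,6} | {5,7} | {4} | {1} | {2}.
The equivalence class containing 6 is {3,6}, of size 2.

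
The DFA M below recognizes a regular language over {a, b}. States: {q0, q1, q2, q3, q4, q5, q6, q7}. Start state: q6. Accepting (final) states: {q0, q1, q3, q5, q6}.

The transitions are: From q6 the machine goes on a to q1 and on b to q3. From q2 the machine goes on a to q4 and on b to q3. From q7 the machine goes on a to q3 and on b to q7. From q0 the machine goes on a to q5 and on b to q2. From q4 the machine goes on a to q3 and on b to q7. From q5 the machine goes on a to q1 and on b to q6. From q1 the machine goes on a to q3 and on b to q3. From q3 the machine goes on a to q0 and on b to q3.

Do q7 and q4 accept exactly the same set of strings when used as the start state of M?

Yes

P0 = {q0,q1,q3,q5,q6} | {q2,q4,q7}.
Split {q0,q1,q3,q5,q6} by δ(·,b) → {q1,q3,q5,q6} and {q0}.
Refine {q1,q3,q5,q6} on symbol a: members go to different blocks, giving {q1,q5,q6} and {q3}.
On input a, block {q1,q5,q6} splits into {q5,q6} and {q1}.
Refine {q5,q6} on symbol b: members go to different blocks, giving {q5} and {q6}.
On input a, block {q2,q4,q7} splits into {q4,q7} and {q2}.
The partition is now stable with 7 blocks: {q5} | {q4,q7} | {q0} | {q3} | {q1} | {q6} | {q2}.
q7 and q4 lie in the same block of the stable partition, so they are equivalent — no string distinguishes them.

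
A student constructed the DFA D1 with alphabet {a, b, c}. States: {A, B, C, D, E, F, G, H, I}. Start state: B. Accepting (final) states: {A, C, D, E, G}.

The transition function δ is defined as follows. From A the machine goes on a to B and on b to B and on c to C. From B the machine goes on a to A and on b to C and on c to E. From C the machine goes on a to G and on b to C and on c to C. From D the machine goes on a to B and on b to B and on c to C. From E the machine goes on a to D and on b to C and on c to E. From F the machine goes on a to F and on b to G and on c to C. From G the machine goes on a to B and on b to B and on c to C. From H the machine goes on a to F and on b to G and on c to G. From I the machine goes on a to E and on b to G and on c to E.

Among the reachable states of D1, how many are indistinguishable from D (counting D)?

Reachable states from the start: {A,B,C,D,E,G}. Unreachable: {F,H,I} — drop them.
P0 = {A,C,D,E,G} | {B}.
On input a, block {A,C,D,E,G} splits into {A,D,G} and {C,E}.
The partition is now stable with 3 blocks: {A,D,G} | {B} | {C,E}.
State D belongs to the block {A,D,G}, which has 3 states.

3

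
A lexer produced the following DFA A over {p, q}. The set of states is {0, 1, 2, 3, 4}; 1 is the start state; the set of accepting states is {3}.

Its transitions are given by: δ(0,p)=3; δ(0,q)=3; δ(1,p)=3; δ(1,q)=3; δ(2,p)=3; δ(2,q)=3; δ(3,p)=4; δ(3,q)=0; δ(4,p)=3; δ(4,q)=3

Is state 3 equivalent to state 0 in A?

No

States {2} cannot be reached from the start state, so discard them.
Initial partition by acceptance: {3} | {0,1,4}.
Stable partition: {3} | {0,1,4} — 2 equivalence classes.
3 and 0 end up in different blocks, so they are distinguishable. For instance, the string 'ε' is accepted from only 3.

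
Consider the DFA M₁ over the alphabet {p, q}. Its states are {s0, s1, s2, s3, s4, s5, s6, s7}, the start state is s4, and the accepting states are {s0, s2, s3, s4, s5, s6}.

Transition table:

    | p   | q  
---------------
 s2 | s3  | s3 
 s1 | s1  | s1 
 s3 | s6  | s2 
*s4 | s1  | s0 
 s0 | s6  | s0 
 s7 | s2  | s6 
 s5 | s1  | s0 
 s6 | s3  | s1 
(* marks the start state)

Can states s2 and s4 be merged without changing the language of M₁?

Reachable states from the start: {s0,s1,s2,s3,s4,s6}. Unreachable: {s5,s7} — drop them.
P0 = {s0,s2,s3,s4,s6} | {s1}.
On input p, block {s0,s2,s3,s4,s6} splits into {s0,s2,s3,s6} and {s4}.
Split {s0,s2,s3,s6} by δ(·,q) → {s0,s2,s3} and {s6}.
On input p, block {s0,s2,s3} splits into {s0,s3} and {s2}.
Refine {s0,s3} on symbol q: members go to different blocks, giving {s0} and {s3}.
The partition is now stable with 6 blocks: {s0} | {s1} | {s4} | {s6} | {s2} | {s3}.
s2 and s4 end up in different blocks, so they are distinguishable. For instance, the string 'p' is accepted from only s2.

No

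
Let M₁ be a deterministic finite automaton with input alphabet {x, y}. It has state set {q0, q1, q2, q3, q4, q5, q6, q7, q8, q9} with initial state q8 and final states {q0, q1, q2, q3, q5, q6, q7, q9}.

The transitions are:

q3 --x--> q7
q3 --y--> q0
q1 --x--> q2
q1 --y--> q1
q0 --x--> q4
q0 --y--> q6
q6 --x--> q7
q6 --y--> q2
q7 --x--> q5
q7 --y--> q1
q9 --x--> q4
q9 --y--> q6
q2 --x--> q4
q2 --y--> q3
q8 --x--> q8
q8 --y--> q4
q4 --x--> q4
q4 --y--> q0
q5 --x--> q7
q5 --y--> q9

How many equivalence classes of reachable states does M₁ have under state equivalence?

6

Every state is reachable, so we keep all 10.
P0 = {q0,q1,q2,q3,q5,q6,q7,q9} | {q4,q8}.
On input x, block {q0,q1,q2,q3,q5,q6,q7,q9} splits into {q1,q3,q5,q6,q7} and {q0,q2,q9}.
On input x, block {q1,q3,q5,q6,q7} splits into {q3,q5,q6,q7} and {q1}.
Split {q3,q5,q6,q7} by δ(·,y) → {q3,q5,q6} and {q7}.
Split {q4,q8} by δ(·,y) → {q4} and {q8}.
No further refinement is possible. Final partition (6 blocks): {q3,q5,q6} | {q4} | {q0,q2,q9} | {q1} | {q7} | {q8}.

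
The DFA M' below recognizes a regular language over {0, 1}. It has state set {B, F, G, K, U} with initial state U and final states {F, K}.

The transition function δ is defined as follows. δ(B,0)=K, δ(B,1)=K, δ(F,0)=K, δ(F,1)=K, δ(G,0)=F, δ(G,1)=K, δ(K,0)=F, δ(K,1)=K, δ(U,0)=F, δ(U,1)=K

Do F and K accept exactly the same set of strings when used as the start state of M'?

Reachable states from the start: {F,K,U}. Unreachable: {B,G} — drop them.
Start with accepting vs non-accepting: {F,K} | {U}.
No further refinement is possible. Final partition (2 blocks): {F,K} | {U}.
F and K lie in the same block of the stable partition, so they are equivalent — no string distinguishes them.

Yes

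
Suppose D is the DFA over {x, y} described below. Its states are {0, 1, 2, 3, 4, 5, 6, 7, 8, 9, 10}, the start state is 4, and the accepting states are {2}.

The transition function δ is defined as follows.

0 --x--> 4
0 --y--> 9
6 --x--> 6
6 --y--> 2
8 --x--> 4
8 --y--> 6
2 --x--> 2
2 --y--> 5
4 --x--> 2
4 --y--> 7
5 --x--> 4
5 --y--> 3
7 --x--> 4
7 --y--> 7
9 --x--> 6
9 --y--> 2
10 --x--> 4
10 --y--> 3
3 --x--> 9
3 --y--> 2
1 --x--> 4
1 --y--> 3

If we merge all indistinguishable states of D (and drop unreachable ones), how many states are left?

States {0,1,8,10} cannot be reached from the start state, so discard them.
P0 = {2} | {3,4,5,6,7,9}.
Refine {3,4,5,6,7,9} on symbol x: members go to different blocks, giving {3,5,6,7,9} and {4}.
Split {3,5,6,7,9} by δ(·,x) → {3,6,9} and {5,7}.
On input y, block {5,7} splits into {5} and {7}.
Stable partition: {2} | {3,6,9} | {4} | {5} | {7} — 5 equivalence classes.

5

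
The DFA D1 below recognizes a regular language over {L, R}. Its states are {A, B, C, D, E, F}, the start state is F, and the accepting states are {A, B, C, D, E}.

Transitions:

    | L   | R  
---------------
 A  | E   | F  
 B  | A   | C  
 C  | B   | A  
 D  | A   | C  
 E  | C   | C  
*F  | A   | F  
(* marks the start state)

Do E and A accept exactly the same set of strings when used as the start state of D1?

States {D} cannot be reached from the start state, so discard them.
P0 = {A,B,C,E} | {F}.
On input R, block {A,B,C,E} splits into {B,C,E} and {A}.
Refine {B,C,E} on symbol L: members go to different blocks, giving {C,E} and {B}.
Refine {C,E} on symbol L: members go to different blocks, giving {C} and {E}.
Stable partition: {C} | {F} | {A} | {B} | {E} — 5 equivalence classes.
E and A end up in different blocks, so they are distinguishable. For instance, the string 'R' is accepted from only E.

No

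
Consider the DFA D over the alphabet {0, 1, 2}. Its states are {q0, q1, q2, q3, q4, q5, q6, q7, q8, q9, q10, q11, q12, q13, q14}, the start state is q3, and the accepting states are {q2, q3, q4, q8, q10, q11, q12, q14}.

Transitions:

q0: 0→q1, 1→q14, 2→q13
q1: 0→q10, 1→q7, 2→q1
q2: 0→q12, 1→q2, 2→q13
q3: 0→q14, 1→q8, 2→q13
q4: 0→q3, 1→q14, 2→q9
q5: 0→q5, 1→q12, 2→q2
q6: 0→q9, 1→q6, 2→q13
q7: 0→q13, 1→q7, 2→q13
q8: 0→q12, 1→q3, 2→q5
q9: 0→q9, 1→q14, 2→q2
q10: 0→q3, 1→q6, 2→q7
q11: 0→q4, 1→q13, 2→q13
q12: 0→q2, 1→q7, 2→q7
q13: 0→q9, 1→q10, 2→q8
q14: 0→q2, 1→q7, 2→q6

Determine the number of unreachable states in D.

BFS from q3 reaches {q2, q3, q5, q6, q7, q8, q9, q10, q12, q13, q14}; the 4 state(s) q0, q1, q4, q11 are never visited.

4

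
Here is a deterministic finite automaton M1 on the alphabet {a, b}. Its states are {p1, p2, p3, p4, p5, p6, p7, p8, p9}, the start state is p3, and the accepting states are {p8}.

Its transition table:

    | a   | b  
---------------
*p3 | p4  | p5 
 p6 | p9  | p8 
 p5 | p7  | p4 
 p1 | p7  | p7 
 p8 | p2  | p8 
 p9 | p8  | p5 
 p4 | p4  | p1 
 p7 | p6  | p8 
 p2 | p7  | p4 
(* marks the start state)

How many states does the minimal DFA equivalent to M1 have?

All states are reachable from the start state.
P0 = {p8} | {p1,p2,p3,p4,p5,p6,p7,p9}.
Split {p1,p2,p3,p4,p5,p6,p7,p9} by δ(·,a) → {p1,p2,p3,p4,p5,p6,p7} and {p9}.
Split {p1,p2,p3,p4,p5,p6,p7} by δ(·,a) → {p1,p2,p3,p4,p5,p7} and {p6}.
Refine {p1,p2,p3,p4,p5,p7} on symbol a: members go to different blocks, giving {p1,p2,p3,p4,p5} and {p7}.
Refine {p1,p2,p3,p4,p5} on symbol a: members go to different blocks, giving {p1,p2,p5} and {p3,p4}.
Refine {p1,p2,p5} on symbol b: members go to different blocks, giving {p2,p5} and {p1}.
On input b, block {p3,p4} splits into {p3} and {p4}.
No further refinement is possible. Final partition (8 blocks): {p8} | {p2,p5} | {p9} | {p6} | {p7} | {p3} | {p1} | {p4}.

8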